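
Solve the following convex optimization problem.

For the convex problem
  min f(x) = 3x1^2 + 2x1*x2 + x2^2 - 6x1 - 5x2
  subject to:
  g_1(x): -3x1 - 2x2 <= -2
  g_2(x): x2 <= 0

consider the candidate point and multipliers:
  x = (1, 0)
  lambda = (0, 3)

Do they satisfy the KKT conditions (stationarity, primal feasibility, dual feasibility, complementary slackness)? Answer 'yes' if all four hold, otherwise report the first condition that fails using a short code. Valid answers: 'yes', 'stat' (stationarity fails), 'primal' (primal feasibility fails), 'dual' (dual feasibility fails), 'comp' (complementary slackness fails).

Gradient of f: grad f(x) = Q x + c = (0, -3)
Constraint values g_i(x) = a_i^T x - b_i:
  g_1((1, 0)) = -1
  g_2((1, 0)) = 0
Stationarity residual: grad f(x) + sum_i lambda_i a_i = (0, 0)
  -> stationarity OK
Primal feasibility (all g_i <= 0): OK
Dual feasibility (all lambda_i >= 0): OK
Complementary slackness (lambda_i * g_i(x) = 0 for all i): OK

Verdict: yes, KKT holds.

yes


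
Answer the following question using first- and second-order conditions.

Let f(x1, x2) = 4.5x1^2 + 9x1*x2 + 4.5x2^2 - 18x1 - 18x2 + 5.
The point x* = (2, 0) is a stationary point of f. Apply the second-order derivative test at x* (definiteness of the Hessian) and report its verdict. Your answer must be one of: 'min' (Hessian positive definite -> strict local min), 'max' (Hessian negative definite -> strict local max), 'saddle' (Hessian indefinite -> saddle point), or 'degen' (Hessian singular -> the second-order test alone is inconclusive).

Compute the Hessian H = grad^2 f:
  H = [[9, 9], [9, 9]]
Verify stationarity: grad f(x*) = H x* + g = (0, 0).
Eigenvalues of H: 0, 18.
H has a zero eigenvalue (singular; positive semidefinite but not definite), so H is neither positive definite, negative definite, nor indefinite. The second-order test alone is inconclusive -> degen.
(Indeed, f is constant along the null direction of H through x*, so x* is not a strict local extremum.)

degen


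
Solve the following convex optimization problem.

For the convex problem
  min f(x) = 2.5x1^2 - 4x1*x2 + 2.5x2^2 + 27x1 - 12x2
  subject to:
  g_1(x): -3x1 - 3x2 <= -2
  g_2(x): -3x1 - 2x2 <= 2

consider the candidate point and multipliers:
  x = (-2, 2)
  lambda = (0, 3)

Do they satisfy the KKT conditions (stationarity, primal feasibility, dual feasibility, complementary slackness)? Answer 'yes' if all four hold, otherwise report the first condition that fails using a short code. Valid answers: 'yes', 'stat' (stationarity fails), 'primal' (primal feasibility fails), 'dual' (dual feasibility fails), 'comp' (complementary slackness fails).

Gradient of f: grad f(x) = Q x + c = (9, 6)
Constraint values g_i(x) = a_i^T x - b_i:
  g_1((-2, 2)) = 2
  g_2((-2, 2)) = 0
Stationarity residual: grad f(x) + sum_i lambda_i a_i = (0, 0)
  -> stationarity OK
Primal feasibility (all g_i <= 0): FAILS
Dual feasibility (all lambda_i >= 0): OK
Complementary slackness (lambda_i * g_i(x) = 0 for all i): OK

Verdict: the first failing condition is primal_feasibility -> primal.

primal


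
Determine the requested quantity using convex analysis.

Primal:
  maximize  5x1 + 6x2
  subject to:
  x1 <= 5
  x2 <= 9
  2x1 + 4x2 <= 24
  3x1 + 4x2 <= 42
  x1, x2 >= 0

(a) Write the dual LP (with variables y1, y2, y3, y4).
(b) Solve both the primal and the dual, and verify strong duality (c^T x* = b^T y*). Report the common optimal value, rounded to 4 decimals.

The standard primal-dual pair for 'max c^T x s.t. A x <= b, x >= 0' is:
  Dual:  min b^T y  s.t.  A^T y >= c,  y >= 0.

So the dual LP is:
  minimize  5y1 + 9y2 + 24y3 + 42y4
  subject to:
    y1 + 2y3 + 3y4 >= 5
    y2 + 4y3 + 4y4 >= 6
    y1, y2, y3, y4 >= 0

Solving the primal: x* = (5, 3.5).
  primal value c^T x* = 46.
Solving the dual: y* = (2, 0, 1.5, 0).
  dual value b^T y* = 46.
Strong duality: c^T x* = b^T y*. Confirmed.

46


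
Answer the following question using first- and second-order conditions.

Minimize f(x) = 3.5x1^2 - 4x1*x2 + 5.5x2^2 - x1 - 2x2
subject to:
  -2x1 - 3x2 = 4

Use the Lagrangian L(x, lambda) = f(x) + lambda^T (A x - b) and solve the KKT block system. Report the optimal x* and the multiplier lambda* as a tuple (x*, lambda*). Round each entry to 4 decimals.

Form the Lagrangian:
  L(x, lambda) = (1/2) x^T Q x + c^T x + lambda^T (A x - b)
Stationarity (grad_x L = 0): Q x + c + A^T lambda = 0.
Primal feasibility: A x = b.

This gives the KKT block system:
  [ Q   A^T ] [ x     ]   [-c ]
  [ A    0  ] [ lambda ] = [ b ]

Solving the linear system:
  x*      = (-0.8968, -0.7355)
  lambda* = (-2.1677)
  f(x*)   = 5.5194

x* = (-0.8968, -0.7355), lambda* = (-2.1677)


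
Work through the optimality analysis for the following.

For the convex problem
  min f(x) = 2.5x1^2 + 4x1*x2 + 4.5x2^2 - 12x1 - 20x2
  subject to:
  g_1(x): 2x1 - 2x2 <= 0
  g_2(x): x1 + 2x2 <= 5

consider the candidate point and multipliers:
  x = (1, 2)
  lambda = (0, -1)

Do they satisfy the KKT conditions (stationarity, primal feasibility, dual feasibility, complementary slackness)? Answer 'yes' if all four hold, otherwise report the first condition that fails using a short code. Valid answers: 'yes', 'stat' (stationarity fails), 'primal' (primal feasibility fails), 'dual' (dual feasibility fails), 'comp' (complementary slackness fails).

Gradient of f: grad f(x) = Q x + c = (1, 2)
Constraint values g_i(x) = a_i^T x - b_i:
  g_1((1, 2)) = -2
  g_2((1, 2)) = 0
Stationarity residual: grad f(x) + sum_i lambda_i a_i = (0, 0)
  -> stationarity OK
Primal feasibility (all g_i <= 0): OK
Dual feasibility (all lambda_i >= 0): FAILS
Complementary slackness (lambda_i * g_i(x) = 0 for all i): OK

Verdict: the first failing condition is dual_feasibility -> dual.

dual


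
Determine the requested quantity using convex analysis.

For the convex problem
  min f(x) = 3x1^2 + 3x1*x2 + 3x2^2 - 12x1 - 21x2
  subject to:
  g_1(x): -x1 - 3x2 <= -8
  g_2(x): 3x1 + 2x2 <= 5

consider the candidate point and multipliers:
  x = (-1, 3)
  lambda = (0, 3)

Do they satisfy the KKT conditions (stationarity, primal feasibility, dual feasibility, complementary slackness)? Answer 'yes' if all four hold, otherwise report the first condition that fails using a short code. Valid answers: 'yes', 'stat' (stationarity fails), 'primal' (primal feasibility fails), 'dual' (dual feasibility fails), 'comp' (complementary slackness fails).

Gradient of f: grad f(x) = Q x + c = (-9, -6)
Constraint values g_i(x) = a_i^T x - b_i:
  g_1((-1, 3)) = 0
  g_2((-1, 3)) = -2
Stationarity residual: grad f(x) + sum_i lambda_i a_i = (0, 0)
  -> stationarity OK
Primal feasibility (all g_i <= 0): OK
Dual feasibility (all lambda_i >= 0): OK
Complementary slackness (lambda_i * g_i(x) = 0 for all i): FAILS

Verdict: the first failing condition is complementary_slackness -> comp.

comp


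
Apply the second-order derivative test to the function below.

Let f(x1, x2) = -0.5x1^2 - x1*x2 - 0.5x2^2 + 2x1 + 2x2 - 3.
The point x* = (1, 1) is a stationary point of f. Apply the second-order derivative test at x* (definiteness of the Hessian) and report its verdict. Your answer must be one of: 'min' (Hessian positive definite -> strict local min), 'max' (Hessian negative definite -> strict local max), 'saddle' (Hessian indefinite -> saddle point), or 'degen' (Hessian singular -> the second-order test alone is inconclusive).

Compute the Hessian H = grad^2 f:
  H = [[-1, -1], [-1, -1]]
Verify stationarity: grad f(x*) = H x* + g = (0, 0).
Eigenvalues of H: -2, 0.
H has a zero eigenvalue (singular; negative semidefinite but not definite), so H is neither positive definite, negative definite, nor indefinite. The second-order test alone is inconclusive -> degen.
(Indeed, f is constant along the null direction of H through x*, so x* is not a strict local extremum.)

degen


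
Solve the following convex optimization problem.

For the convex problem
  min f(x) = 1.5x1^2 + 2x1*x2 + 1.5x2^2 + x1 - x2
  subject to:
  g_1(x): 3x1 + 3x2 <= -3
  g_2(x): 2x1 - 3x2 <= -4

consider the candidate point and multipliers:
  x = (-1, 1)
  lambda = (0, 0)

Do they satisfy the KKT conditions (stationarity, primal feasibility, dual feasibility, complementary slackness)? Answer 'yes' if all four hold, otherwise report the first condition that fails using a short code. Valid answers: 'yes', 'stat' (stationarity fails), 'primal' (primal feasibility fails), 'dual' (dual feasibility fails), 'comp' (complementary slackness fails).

Gradient of f: grad f(x) = Q x + c = (0, 0)
Constraint values g_i(x) = a_i^T x - b_i:
  g_1((-1, 1)) = 3
  g_2((-1, 1)) = -1
Stationarity residual: grad f(x) + sum_i lambda_i a_i = (0, 0)
  -> stationarity OK
Primal feasibility (all g_i <= 0): FAILS
Dual feasibility (all lambda_i >= 0): OK
Complementary slackness (lambda_i * g_i(x) = 0 for all i): OK

Verdict: the first failing condition is primal_feasibility -> primal.

primal


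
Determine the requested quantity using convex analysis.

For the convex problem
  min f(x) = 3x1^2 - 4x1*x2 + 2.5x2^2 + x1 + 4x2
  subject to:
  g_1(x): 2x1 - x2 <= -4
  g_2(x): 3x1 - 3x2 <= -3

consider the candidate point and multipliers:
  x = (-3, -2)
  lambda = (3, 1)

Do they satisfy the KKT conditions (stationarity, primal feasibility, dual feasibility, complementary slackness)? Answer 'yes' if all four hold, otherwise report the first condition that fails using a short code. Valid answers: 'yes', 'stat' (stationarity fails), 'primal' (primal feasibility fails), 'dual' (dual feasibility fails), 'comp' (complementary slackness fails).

Gradient of f: grad f(x) = Q x + c = (-9, 6)
Constraint values g_i(x) = a_i^T x - b_i:
  g_1((-3, -2)) = 0
  g_2((-3, -2)) = 0
Stationarity residual: grad f(x) + sum_i lambda_i a_i = (0, 0)
  -> stationarity OK
Primal feasibility (all g_i <= 0): OK
Dual feasibility (all lambda_i >= 0): OK
Complementary slackness (lambda_i * g_i(x) = 0 for all i): OK

Verdict: yes, KKT holds.

yes


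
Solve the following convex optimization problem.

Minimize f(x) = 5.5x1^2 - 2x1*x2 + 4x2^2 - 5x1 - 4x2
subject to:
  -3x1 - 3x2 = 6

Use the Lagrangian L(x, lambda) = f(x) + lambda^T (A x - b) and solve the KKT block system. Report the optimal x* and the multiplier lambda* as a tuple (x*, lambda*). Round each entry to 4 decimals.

Form the Lagrangian:
  L(x, lambda) = (1/2) x^T Q x + c^T x + lambda^T (A x - b)
Stationarity (grad_x L = 0): Q x + c + A^T lambda = 0.
Primal feasibility: A x = b.

This gives the KKT block system:
  [ Q   A^T ] [ x     ]   [-c ]
  [ A    0  ] [ lambda ] = [ b ]

Solving the linear system:
  x*      = (-0.8261, -1.1739)
  lambda* = (-3.913)
  f(x*)   = 16.1522

x* = (-0.8261, -1.1739), lambda* = (-3.913)


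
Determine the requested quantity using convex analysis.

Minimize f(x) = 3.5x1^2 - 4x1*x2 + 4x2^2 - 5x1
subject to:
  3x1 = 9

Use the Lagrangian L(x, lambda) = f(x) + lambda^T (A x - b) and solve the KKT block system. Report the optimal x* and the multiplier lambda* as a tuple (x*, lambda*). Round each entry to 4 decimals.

Form the Lagrangian:
  L(x, lambda) = (1/2) x^T Q x + c^T x + lambda^T (A x - b)
Stationarity (grad_x L = 0): Q x + c + A^T lambda = 0.
Primal feasibility: A x = b.

This gives the KKT block system:
  [ Q   A^T ] [ x     ]   [-c ]
  [ A    0  ] [ lambda ] = [ b ]

Solving the linear system:
  x*      = (3, 1.5)
  lambda* = (-3.3333)
  f(x*)   = 7.5

x* = (3, 1.5), lambda* = (-3.3333)


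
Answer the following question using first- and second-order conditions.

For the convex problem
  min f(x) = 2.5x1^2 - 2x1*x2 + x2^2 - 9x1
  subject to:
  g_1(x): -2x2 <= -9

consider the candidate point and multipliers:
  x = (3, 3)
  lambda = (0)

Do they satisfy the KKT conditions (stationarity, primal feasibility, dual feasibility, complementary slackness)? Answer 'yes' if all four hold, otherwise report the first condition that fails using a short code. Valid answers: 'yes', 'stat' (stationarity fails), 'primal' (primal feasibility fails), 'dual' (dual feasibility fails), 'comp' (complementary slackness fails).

Gradient of f: grad f(x) = Q x + c = (0, 0)
Constraint values g_i(x) = a_i^T x - b_i:
  g_1((3, 3)) = 3
Stationarity residual: grad f(x) + sum_i lambda_i a_i = (0, 0)
  -> stationarity OK
Primal feasibility (all g_i <= 0): FAILS
Dual feasibility (all lambda_i >= 0): OK
Complementary slackness (lambda_i * g_i(x) = 0 for all i): OK

Verdict: the first failing condition is primal_feasibility -> primal.

primal


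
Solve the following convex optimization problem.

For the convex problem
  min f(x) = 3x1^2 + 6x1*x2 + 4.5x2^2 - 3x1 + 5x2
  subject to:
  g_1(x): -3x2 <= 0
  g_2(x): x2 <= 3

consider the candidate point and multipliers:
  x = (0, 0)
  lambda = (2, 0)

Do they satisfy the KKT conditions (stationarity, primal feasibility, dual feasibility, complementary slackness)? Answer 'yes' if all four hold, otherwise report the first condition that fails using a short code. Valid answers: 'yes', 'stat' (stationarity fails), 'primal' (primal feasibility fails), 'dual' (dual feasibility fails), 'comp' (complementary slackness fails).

Gradient of f: grad f(x) = Q x + c = (-3, 5)
Constraint values g_i(x) = a_i^T x - b_i:
  g_1((0, 0)) = 0
  g_2((0, 0)) = -3
Stationarity residual: grad f(x) + sum_i lambda_i a_i = (-3, -1)
  -> stationarity FAILS
Primal feasibility (all g_i <= 0): OK
Dual feasibility (all lambda_i >= 0): OK
Complementary slackness (lambda_i * g_i(x) = 0 for all i): OK

Verdict: the first failing condition is stationarity -> stat.

stat


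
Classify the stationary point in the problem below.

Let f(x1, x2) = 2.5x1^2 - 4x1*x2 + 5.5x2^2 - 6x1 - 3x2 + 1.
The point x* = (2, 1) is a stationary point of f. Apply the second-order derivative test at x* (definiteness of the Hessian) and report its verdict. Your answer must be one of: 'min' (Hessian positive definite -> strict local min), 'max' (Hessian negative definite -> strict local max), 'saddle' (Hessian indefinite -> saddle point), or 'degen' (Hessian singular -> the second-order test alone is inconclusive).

Compute the Hessian H = grad^2 f:
  H = [[5, -4], [-4, 11]]
Verify stationarity: grad f(x*) = H x* + g = (0, 0).
Eigenvalues of H: 3, 13.
Both eigenvalues > 0, so H is positive definite -> x* is a strict local min.

min


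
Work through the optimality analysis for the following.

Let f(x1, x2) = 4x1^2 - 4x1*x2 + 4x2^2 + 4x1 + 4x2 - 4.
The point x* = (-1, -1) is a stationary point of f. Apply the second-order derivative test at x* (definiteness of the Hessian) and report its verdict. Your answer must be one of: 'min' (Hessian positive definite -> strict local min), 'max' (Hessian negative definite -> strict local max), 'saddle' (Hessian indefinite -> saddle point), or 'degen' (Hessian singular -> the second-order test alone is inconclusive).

Compute the Hessian H = grad^2 f:
  H = [[8, -4], [-4, 8]]
Verify stationarity: grad f(x*) = H x* + g = (0, 0).
Eigenvalues of H: 4, 12.
Both eigenvalues > 0, so H is positive definite -> x* is a strict local min.

min


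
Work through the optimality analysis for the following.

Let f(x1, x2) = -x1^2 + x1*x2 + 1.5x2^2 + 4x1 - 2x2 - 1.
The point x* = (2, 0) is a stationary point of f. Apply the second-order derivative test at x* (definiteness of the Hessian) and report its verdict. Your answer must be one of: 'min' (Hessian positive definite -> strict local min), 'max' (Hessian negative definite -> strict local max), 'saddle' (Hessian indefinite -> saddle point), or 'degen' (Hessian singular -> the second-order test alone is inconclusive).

Compute the Hessian H = grad^2 f:
  H = [[-2, 1], [1, 3]]
Verify stationarity: grad f(x*) = H x* + g = (0, 0).
Eigenvalues of H: -2.1926, 3.1926.
Eigenvalues have mixed signs, so H is indefinite -> x* is a saddle point.

saddle


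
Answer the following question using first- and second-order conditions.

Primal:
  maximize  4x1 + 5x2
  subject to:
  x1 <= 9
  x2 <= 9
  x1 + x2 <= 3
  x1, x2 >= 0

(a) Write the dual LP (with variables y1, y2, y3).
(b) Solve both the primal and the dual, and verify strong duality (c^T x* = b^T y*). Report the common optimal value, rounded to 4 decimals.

The standard primal-dual pair for 'max c^T x s.t. A x <= b, x >= 0' is:
  Dual:  min b^T y  s.t.  A^T y >= c,  y >= 0.

So the dual LP is:
  minimize  9y1 + 9y2 + 3y3
  subject to:
    y1 + y3 >= 4
    y2 + y3 >= 5
    y1, y2, y3 >= 0

Solving the primal: x* = (0, 3).
  primal value c^T x* = 15.
Solving the dual: y* = (0, 0, 5).
  dual value b^T y* = 15.
Strong duality: c^T x* = b^T y*. Confirmed.

15


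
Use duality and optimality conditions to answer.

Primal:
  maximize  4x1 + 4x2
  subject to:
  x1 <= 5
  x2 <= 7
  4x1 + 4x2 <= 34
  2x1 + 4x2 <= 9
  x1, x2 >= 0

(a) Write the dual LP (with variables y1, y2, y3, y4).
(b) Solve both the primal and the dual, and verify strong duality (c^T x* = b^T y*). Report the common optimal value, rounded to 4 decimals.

The standard primal-dual pair for 'max c^T x s.t. A x <= b, x >= 0' is:
  Dual:  min b^T y  s.t.  A^T y >= c,  y >= 0.

So the dual LP is:
  minimize  5y1 + 7y2 + 34y3 + 9y4
  subject to:
    y1 + 4y3 + 2y4 >= 4
    y2 + 4y3 + 4y4 >= 4
    y1, y2, y3, y4 >= 0

Solving the primal: x* = (4.5, 0).
  primal value c^T x* = 18.
Solving the dual: y* = (0, 0, 0, 2).
  dual value b^T y* = 18.
Strong duality: c^T x* = b^T y*. Confirmed.

18


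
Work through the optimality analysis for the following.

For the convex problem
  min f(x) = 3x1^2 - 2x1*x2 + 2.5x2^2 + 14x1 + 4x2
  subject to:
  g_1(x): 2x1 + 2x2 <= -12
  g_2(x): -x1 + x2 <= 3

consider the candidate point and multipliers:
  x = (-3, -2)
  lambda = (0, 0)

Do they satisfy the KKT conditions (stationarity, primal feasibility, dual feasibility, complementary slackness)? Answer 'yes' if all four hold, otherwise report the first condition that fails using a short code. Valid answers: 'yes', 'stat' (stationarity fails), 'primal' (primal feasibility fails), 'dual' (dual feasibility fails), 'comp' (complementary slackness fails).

Gradient of f: grad f(x) = Q x + c = (0, 0)
Constraint values g_i(x) = a_i^T x - b_i:
  g_1((-3, -2)) = 2
  g_2((-3, -2)) = -2
Stationarity residual: grad f(x) + sum_i lambda_i a_i = (0, 0)
  -> stationarity OK
Primal feasibility (all g_i <= 0): FAILS
Dual feasibility (all lambda_i >= 0): OK
Complementary slackness (lambda_i * g_i(x) = 0 for all i): OK

Verdict: the first failing condition is primal_feasibility -> primal.

primal


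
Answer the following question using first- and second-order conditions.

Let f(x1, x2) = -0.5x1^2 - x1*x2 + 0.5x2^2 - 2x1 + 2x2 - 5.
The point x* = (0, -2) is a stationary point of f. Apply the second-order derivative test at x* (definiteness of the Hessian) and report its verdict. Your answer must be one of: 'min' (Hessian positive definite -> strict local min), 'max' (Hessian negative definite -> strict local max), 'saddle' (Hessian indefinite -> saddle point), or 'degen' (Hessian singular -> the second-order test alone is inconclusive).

Compute the Hessian H = grad^2 f:
  H = [[-1, -1], [-1, 1]]
Verify stationarity: grad f(x*) = H x* + g = (0, 0).
Eigenvalues of H: -1.4142, 1.4142.
Eigenvalues have mixed signs, so H is indefinite -> x* is a saddle point.

saddle


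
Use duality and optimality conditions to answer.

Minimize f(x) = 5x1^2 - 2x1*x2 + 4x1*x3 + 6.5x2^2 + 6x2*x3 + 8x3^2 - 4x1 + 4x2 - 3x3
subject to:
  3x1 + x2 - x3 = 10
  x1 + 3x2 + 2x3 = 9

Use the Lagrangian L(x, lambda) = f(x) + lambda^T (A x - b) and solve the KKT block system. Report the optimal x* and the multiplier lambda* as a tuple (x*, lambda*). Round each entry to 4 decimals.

Form the Lagrangian:
  L(x, lambda) = (1/2) x^T Q x + c^T x + lambda^T (A x - b)
Stationarity (grad_x L = 0): Q x + c + A^T lambda = 0.
Primal feasibility: A x = b.

This gives the KKT block system:
  [ Q   A^T ] [ x     ]   [-c ]
  [ A    0  ] [ lambda ] = [ b ]

Solving the linear system:
  x*      = (2.4267, 2.4026, -0.3172)
  lambda* = (-1.7628, -8.9046)
  f(x*)   = 49.3125

x* = (2.4267, 2.4026, -0.3172), lambda* = (-1.7628, -8.9046)


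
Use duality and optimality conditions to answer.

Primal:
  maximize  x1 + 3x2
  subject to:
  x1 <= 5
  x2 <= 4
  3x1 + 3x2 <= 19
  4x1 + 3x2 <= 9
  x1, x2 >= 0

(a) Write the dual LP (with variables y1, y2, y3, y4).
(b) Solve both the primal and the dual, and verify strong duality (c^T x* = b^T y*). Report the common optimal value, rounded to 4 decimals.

The standard primal-dual pair for 'max c^T x s.t. A x <= b, x >= 0' is:
  Dual:  min b^T y  s.t.  A^T y >= c,  y >= 0.

So the dual LP is:
  minimize  5y1 + 4y2 + 19y3 + 9y4
  subject to:
    y1 + 3y3 + 4y4 >= 1
    y2 + 3y3 + 3y4 >= 3
    y1, y2, y3, y4 >= 0

Solving the primal: x* = (0, 3).
  primal value c^T x* = 9.
Solving the dual: y* = (0, 0, 0, 1).
  dual value b^T y* = 9.
Strong duality: c^T x* = b^T y*. Confirmed.

9


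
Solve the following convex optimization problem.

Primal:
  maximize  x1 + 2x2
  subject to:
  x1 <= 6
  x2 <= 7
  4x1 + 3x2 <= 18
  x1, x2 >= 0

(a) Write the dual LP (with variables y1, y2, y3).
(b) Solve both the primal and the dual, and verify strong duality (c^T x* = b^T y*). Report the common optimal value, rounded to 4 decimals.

The standard primal-dual pair for 'max c^T x s.t. A x <= b, x >= 0' is:
  Dual:  min b^T y  s.t.  A^T y >= c,  y >= 0.

So the dual LP is:
  minimize  6y1 + 7y2 + 18y3
  subject to:
    y1 + 4y3 >= 1
    y2 + 3y3 >= 2
    y1, y2, y3 >= 0

Solving the primal: x* = (0, 6).
  primal value c^T x* = 12.
Solving the dual: y* = (0, 0, 0.6667).
  dual value b^T y* = 12.
Strong duality: c^T x* = b^T y*. Confirmed.

12


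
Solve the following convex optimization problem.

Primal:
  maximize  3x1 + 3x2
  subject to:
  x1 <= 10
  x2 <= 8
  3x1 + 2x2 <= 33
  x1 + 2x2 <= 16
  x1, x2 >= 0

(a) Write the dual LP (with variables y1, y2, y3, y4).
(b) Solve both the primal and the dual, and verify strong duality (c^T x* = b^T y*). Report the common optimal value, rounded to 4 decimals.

The standard primal-dual pair for 'max c^T x s.t. A x <= b, x >= 0' is:
  Dual:  min b^T y  s.t.  A^T y >= c,  y >= 0.

So the dual LP is:
  minimize  10y1 + 8y2 + 33y3 + 16y4
  subject to:
    y1 + 3y3 + y4 >= 3
    y2 + 2y3 + 2y4 >= 3
    y1, y2, y3, y4 >= 0

Solving the primal: x* = (8.5, 3.75).
  primal value c^T x* = 36.75.
Solving the dual: y* = (0, 0, 0.75, 0.75).
  dual value b^T y* = 36.75.
Strong duality: c^T x* = b^T y*. Confirmed.

36.75


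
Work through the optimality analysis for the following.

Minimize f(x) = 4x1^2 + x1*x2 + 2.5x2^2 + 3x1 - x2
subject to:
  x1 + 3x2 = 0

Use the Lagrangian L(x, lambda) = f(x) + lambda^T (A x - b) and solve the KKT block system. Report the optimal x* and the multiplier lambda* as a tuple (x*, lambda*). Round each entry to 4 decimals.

Form the Lagrangian:
  L(x, lambda) = (1/2) x^T Q x + c^T x + lambda^T (A x - b)
Stationarity (grad_x L = 0): Q x + c + A^T lambda = 0.
Primal feasibility: A x = b.

This gives the KKT block system:
  [ Q   A^T ] [ x     ]   [-c ]
  [ A    0  ] [ lambda ] = [ b ]

Solving the linear system:
  x*      = (-0.4225, 0.1408)
  lambda* = (0.2394)
  f(x*)   = -0.7042

x* = (-0.4225, 0.1408), lambda* = (0.2394)


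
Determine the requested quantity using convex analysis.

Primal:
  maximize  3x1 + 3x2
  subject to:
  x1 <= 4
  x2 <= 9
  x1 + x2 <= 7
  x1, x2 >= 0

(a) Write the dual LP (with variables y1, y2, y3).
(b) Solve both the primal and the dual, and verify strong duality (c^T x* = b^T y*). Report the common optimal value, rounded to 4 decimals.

The standard primal-dual pair for 'max c^T x s.t. A x <= b, x >= 0' is:
  Dual:  min b^T y  s.t.  A^T y >= c,  y >= 0.

So the dual LP is:
  minimize  4y1 + 9y2 + 7y3
  subject to:
    y1 + y3 >= 3
    y2 + y3 >= 3
    y1, y2, y3 >= 0

Solving the primal: x* = (0, 7).
  primal value c^T x* = 21.
Solving the dual: y* = (0, 0, 3).
  dual value b^T y* = 21.
Strong duality: c^T x* = b^T y*. Confirmed.

21


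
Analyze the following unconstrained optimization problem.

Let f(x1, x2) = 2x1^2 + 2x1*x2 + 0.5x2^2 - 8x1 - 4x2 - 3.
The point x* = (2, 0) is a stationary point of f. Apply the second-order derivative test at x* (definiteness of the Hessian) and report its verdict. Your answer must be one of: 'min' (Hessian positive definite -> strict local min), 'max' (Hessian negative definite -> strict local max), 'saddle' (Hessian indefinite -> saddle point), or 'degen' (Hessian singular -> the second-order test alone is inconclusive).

Compute the Hessian H = grad^2 f:
  H = [[4, 2], [2, 1]]
Verify stationarity: grad f(x*) = H x* + g = (0, 0).
Eigenvalues of H: 0, 5.
H has a zero eigenvalue (singular; positive semidefinite but not definite), so H is neither positive definite, negative definite, nor indefinite. The second-order test alone is inconclusive -> degen.
(Indeed, f is constant along the null direction of H through x*, so x* is not a strict local extremum.)

degen


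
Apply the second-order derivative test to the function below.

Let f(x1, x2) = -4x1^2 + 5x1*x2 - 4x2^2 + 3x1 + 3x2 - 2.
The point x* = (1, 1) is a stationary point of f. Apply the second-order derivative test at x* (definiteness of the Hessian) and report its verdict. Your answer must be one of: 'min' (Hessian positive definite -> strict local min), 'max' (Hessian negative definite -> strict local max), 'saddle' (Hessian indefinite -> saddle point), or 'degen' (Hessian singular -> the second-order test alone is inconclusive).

Compute the Hessian H = grad^2 f:
  H = [[-8, 5], [5, -8]]
Verify stationarity: grad f(x*) = H x* + g = (0, 0).
Eigenvalues of H: -13, -3.
Both eigenvalues < 0, so H is negative definite -> x* is a strict local max.

max


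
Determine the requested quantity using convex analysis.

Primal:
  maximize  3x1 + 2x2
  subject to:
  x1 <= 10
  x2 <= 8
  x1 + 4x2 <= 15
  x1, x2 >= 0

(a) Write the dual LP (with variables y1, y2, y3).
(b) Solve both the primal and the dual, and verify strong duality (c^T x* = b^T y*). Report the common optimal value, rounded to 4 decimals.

The standard primal-dual pair for 'max c^T x s.t. A x <= b, x >= 0' is:
  Dual:  min b^T y  s.t.  A^T y >= c,  y >= 0.

So the dual LP is:
  minimize  10y1 + 8y2 + 15y3
  subject to:
    y1 + y3 >= 3
    y2 + 4y3 >= 2
    y1, y2, y3 >= 0

Solving the primal: x* = (10, 1.25).
  primal value c^T x* = 32.5.
Solving the dual: y* = (2.5, 0, 0.5).
  dual value b^T y* = 32.5.
Strong duality: c^T x* = b^T y*. Confirmed.

32.5


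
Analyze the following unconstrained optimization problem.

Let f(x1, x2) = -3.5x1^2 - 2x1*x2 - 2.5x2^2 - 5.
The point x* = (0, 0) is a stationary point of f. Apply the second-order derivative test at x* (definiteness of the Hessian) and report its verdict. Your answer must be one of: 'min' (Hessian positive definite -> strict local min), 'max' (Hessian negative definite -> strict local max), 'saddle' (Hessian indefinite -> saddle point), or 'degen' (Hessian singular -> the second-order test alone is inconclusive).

Compute the Hessian H = grad^2 f:
  H = [[-7, -2], [-2, -5]]
Verify stationarity: grad f(x*) = H x* + g = (0, 0).
Eigenvalues of H: -8.2361, -3.7639.
Both eigenvalues < 0, so H is negative definite -> x* is a strict local max.

max


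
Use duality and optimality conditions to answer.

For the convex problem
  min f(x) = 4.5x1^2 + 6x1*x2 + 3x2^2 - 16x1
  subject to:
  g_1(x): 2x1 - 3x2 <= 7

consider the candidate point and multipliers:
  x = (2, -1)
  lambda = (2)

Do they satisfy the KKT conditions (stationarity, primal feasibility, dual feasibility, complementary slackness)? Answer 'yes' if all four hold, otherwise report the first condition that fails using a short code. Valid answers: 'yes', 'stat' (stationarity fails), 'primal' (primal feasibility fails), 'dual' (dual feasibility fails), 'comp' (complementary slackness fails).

Gradient of f: grad f(x) = Q x + c = (-4, 6)
Constraint values g_i(x) = a_i^T x - b_i:
  g_1((2, -1)) = 0
Stationarity residual: grad f(x) + sum_i lambda_i a_i = (0, 0)
  -> stationarity OK
Primal feasibility (all g_i <= 0): OK
Dual feasibility (all lambda_i >= 0): OK
Complementary slackness (lambda_i * g_i(x) = 0 for all i): OK

Verdict: yes, KKT holds.

yes


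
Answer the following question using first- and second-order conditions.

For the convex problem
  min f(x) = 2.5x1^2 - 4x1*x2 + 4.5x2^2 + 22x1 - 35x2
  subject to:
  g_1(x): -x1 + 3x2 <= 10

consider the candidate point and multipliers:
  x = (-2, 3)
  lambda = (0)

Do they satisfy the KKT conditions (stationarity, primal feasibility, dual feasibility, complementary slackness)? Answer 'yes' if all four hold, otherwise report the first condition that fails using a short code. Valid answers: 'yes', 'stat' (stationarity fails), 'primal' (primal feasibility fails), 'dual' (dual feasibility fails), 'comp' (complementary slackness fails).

Gradient of f: grad f(x) = Q x + c = (0, 0)
Constraint values g_i(x) = a_i^T x - b_i:
  g_1((-2, 3)) = 1
Stationarity residual: grad f(x) + sum_i lambda_i a_i = (0, 0)
  -> stationarity OK
Primal feasibility (all g_i <= 0): FAILS
Dual feasibility (all lambda_i >= 0): OK
Complementary slackness (lambda_i * g_i(x) = 0 for all i): OK

Verdict: the first failing condition is primal_feasibility -> primal.

primal


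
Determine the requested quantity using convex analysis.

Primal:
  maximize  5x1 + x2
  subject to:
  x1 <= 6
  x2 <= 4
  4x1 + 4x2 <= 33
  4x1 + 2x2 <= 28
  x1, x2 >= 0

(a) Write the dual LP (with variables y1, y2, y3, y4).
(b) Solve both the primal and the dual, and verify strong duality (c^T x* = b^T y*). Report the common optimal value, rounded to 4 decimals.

The standard primal-dual pair for 'max c^T x s.t. A x <= b, x >= 0' is:
  Dual:  min b^T y  s.t.  A^T y >= c,  y >= 0.

So the dual LP is:
  minimize  6y1 + 4y2 + 33y3 + 28y4
  subject to:
    y1 + 4y3 + 4y4 >= 5
    y2 + 4y3 + 2y4 >= 1
    y1, y2, y3, y4 >= 0

Solving the primal: x* = (6, 2).
  primal value c^T x* = 32.
Solving the dual: y* = (3, 0, 0, 0.5).
  dual value b^T y* = 32.
Strong duality: c^T x* = b^T y*. Confirmed.

32


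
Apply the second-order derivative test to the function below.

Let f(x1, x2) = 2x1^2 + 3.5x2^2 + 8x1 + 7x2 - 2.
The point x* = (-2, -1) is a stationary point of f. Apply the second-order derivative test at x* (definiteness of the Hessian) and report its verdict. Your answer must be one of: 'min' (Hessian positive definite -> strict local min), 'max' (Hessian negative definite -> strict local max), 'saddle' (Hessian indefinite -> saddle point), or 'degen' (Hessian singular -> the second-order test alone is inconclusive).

Compute the Hessian H = grad^2 f:
  H = [[4, 0], [0, 7]]
Verify stationarity: grad f(x*) = H x* + g = (0, 0).
Eigenvalues of H: 4, 7.
Both eigenvalues > 0, so H is positive definite -> x* is a strict local min.

min


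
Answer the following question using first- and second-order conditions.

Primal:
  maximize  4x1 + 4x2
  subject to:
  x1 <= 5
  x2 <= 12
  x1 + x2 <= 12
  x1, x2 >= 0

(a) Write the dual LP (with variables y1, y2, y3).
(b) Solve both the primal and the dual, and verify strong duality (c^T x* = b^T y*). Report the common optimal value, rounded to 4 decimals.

The standard primal-dual pair for 'max c^T x s.t. A x <= b, x >= 0' is:
  Dual:  min b^T y  s.t.  A^T y >= c,  y >= 0.

So the dual LP is:
  minimize  5y1 + 12y2 + 12y3
  subject to:
    y1 + y3 >= 4
    y2 + y3 >= 4
    y1, y2, y3 >= 0

Solving the primal: x* = (0, 12).
  primal value c^T x* = 48.
Solving the dual: y* = (0, 0, 4).
  dual value b^T y* = 48.
Strong duality: c^T x* = b^T y*. Confirmed.

48


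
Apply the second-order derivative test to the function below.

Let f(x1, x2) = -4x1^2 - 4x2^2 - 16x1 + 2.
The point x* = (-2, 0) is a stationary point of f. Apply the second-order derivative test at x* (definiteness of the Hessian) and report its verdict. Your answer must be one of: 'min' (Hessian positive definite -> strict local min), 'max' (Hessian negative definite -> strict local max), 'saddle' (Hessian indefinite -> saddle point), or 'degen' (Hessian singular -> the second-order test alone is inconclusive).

Compute the Hessian H = grad^2 f:
  H = [[-8, 0], [0, -8]]
Verify stationarity: grad f(x*) = H x* + g = (0, 0).
Eigenvalues of H: -8, -8.
Both eigenvalues < 0, so H is negative definite -> x* is a strict local max.

max


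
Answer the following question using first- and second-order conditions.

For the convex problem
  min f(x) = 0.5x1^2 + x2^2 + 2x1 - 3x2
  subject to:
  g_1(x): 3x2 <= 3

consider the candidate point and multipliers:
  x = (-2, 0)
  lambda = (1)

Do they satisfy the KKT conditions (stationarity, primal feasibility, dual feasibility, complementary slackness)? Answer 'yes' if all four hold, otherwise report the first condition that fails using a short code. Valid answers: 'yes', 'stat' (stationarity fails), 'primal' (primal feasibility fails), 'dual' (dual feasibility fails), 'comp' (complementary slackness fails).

Gradient of f: grad f(x) = Q x + c = (0, -3)
Constraint values g_i(x) = a_i^T x - b_i:
  g_1((-2, 0)) = -3
Stationarity residual: grad f(x) + sum_i lambda_i a_i = (0, 0)
  -> stationarity OK
Primal feasibility (all g_i <= 0): OK
Dual feasibility (all lambda_i >= 0): OK
Complementary slackness (lambda_i * g_i(x) = 0 for all i): FAILS

Verdict: the first failing condition is complementary_slackness -> comp.

comp


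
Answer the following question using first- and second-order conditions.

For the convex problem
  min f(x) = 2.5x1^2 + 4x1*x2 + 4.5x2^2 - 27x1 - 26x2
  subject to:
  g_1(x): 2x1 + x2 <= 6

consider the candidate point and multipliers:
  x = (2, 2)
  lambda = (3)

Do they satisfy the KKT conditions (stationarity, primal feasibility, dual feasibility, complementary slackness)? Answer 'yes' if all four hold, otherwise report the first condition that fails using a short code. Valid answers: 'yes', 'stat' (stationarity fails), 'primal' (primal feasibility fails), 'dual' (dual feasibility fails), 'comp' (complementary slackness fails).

Gradient of f: grad f(x) = Q x + c = (-9, 0)
Constraint values g_i(x) = a_i^T x - b_i:
  g_1((2, 2)) = 0
Stationarity residual: grad f(x) + sum_i lambda_i a_i = (-3, 3)
  -> stationarity FAILS
Primal feasibility (all g_i <= 0): OK
Dual feasibility (all lambda_i >= 0): OK
Complementary slackness (lambda_i * g_i(x) = 0 for all i): OK

Verdict: the first failing condition is stationarity -> stat.

stat


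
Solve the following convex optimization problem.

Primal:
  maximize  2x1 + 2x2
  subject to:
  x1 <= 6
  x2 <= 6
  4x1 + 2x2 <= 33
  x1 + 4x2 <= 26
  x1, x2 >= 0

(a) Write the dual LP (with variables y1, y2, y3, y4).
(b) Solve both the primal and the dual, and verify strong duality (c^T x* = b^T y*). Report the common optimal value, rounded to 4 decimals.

The standard primal-dual pair for 'max c^T x s.t. A x <= b, x >= 0' is:
  Dual:  min b^T y  s.t.  A^T y >= c,  y >= 0.

So the dual LP is:
  minimize  6y1 + 6y2 + 33y3 + 26y4
  subject to:
    y1 + 4y3 + y4 >= 2
    y2 + 2y3 + 4y4 >= 2
    y1, y2, y3, y4 >= 0

Solving the primal: x* = (5.7143, 5.0714).
  primal value c^T x* = 21.5714.
Solving the dual: y* = (0, 0, 0.4286, 0.2857).
  dual value b^T y* = 21.5714.
Strong duality: c^T x* = b^T y*. Confirmed.

21.5714


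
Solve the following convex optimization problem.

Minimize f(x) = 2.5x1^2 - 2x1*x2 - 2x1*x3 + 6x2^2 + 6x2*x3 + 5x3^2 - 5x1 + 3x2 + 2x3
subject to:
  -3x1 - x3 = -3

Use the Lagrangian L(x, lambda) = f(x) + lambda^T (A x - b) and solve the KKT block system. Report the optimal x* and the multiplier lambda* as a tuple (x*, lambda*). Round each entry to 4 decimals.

Form the Lagrangian:
  L(x, lambda) = (1/2) x^T Q x + c^T x + lambda^T (A x - b)
Stationarity (grad_x L = 0): Q x + c + A^T lambda = 0.
Primal feasibility: A x = b.

This gives the KKT block system:
  [ Q   A^T ] [ x     ]   [-c ]
  [ A    0  ] [ lambda ] = [ b ]

Solving the linear system:
  x*      = (0.9774, -0.121, 0.0679)
  lambda* = (-0.0023)
  f(x*)   = -2.5605

x* = (0.9774, -0.121, 0.0679), lambda* = (-0.0023)


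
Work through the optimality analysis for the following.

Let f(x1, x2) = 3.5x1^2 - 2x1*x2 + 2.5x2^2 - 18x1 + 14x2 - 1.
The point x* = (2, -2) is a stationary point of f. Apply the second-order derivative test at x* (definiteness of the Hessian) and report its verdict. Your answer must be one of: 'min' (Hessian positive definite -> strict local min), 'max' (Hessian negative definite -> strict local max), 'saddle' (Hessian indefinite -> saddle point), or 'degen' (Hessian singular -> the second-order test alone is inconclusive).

Compute the Hessian H = grad^2 f:
  H = [[7, -2], [-2, 5]]
Verify stationarity: grad f(x*) = H x* + g = (0, 0).
Eigenvalues of H: 3.7639, 8.2361.
Both eigenvalues > 0, so H is positive definite -> x* is a strict local min.

min


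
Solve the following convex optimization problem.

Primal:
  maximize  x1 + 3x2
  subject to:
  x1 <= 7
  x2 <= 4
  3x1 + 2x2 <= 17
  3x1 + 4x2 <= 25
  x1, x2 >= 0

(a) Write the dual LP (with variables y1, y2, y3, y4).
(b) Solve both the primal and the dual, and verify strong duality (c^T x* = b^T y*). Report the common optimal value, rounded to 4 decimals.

The standard primal-dual pair for 'max c^T x s.t. A x <= b, x >= 0' is:
  Dual:  min b^T y  s.t.  A^T y >= c,  y >= 0.

So the dual LP is:
  minimize  7y1 + 4y2 + 17y3 + 25y4
  subject to:
    y1 + 3y3 + 3y4 >= 1
    y2 + 2y3 + 4y4 >= 3
    y1, y2, y3, y4 >= 0

Solving the primal: x* = (3, 4).
  primal value c^T x* = 15.
Solving the dual: y* = (0, 1.6667, 0, 0.3333).
  dual value b^T y* = 15.
Strong duality: c^T x* = b^T y*. Confirmed.

15


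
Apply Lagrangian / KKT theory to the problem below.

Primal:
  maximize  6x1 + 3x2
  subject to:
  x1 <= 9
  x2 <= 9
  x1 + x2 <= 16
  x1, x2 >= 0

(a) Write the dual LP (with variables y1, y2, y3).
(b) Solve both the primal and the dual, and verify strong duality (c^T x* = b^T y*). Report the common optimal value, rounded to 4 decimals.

The standard primal-dual pair for 'max c^T x s.t. A x <= b, x >= 0' is:
  Dual:  min b^T y  s.t.  A^T y >= c,  y >= 0.

So the dual LP is:
  minimize  9y1 + 9y2 + 16y3
  subject to:
    y1 + y3 >= 6
    y2 + y3 >= 3
    y1, y2, y3 >= 0

Solving the primal: x* = (9, 7).
  primal value c^T x* = 75.
Solving the dual: y* = (3, 0, 3).
  dual value b^T y* = 75.
Strong duality: c^T x* = b^T y*. Confirmed.

75


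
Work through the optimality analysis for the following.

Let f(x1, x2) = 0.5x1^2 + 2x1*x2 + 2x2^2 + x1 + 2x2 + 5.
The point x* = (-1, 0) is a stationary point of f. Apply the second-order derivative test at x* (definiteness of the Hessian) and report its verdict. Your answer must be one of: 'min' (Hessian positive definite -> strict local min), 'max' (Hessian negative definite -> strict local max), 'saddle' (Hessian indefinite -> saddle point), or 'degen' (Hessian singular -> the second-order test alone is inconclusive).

Compute the Hessian H = grad^2 f:
  H = [[1, 2], [2, 4]]
Verify stationarity: grad f(x*) = H x* + g = (0, 0).
Eigenvalues of H: 0, 5.
H has a zero eigenvalue (singular; positive semidefinite but not definite), so H is neither positive definite, negative definite, nor indefinite. The second-order test alone is inconclusive -> degen.
(Indeed, f is constant along the null direction of H through x*, so x* is not a strict local extremum.)

degen


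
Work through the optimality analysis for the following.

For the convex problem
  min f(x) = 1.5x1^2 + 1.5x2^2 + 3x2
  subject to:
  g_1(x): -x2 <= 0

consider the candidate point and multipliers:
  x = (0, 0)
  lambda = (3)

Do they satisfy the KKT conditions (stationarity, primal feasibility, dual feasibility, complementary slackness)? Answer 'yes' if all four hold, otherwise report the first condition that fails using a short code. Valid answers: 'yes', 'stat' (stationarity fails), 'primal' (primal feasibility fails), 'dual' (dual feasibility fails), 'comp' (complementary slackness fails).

Gradient of f: grad f(x) = Q x + c = (0, 3)
Constraint values g_i(x) = a_i^T x - b_i:
  g_1((0, 0)) = 0
Stationarity residual: grad f(x) + sum_i lambda_i a_i = (0, 0)
  -> stationarity OK
Primal feasibility (all g_i <= 0): OK
Dual feasibility (all lambda_i >= 0): OK
Complementary slackness (lambda_i * g_i(x) = 0 for all i): OK

Verdict: yes, KKT holds.

yes


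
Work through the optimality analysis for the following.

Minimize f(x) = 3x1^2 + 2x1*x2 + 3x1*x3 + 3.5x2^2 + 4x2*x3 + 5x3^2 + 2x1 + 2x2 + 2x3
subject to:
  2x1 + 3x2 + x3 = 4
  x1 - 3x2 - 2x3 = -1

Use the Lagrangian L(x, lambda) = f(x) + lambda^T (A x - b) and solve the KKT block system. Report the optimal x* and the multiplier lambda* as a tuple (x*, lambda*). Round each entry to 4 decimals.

Form the Lagrangian:
  L(x, lambda) = (1/2) x^T Q x + c^T x + lambda^T (A x - b)
Stationarity (grad_x L = 0): Q x + c + A^T lambda = 0.
Primal feasibility: A x = b.

This gives the KKT block system:
  [ Q   A^T ] [ x     ]   [-c ]
  [ A    0  ] [ lambda ] = [ b ]

Solving the linear system:
  x*      = (0.7939, 1.0102, -0.6184)
  lambda* = (-3.219, -0.4904)
  f(x*)   = 7.3784

x* = (0.7939, 1.0102, -0.6184), lambda* = (-3.219, -0.4904)
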